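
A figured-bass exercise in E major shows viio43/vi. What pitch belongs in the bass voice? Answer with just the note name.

The applied chord viio43/vi is rooted on B#: B#-D#-F#-A.
The figure 43 means second inversion — the fifth is in the bass.

F#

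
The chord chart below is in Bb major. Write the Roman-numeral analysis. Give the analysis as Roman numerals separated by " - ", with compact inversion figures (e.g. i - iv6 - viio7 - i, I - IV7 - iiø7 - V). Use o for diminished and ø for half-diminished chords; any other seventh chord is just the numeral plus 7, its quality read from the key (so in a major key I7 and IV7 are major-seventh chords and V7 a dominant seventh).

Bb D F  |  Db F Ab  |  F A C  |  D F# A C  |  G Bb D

I - bIII - V - V7/vi - vi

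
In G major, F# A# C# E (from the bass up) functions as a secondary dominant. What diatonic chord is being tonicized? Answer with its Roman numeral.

The chord is a dominant seventh chord on F#.
A dominant resolves down a perfect fifth: F# → B. In G major, B is scale degree 3, i.e. iii.

iii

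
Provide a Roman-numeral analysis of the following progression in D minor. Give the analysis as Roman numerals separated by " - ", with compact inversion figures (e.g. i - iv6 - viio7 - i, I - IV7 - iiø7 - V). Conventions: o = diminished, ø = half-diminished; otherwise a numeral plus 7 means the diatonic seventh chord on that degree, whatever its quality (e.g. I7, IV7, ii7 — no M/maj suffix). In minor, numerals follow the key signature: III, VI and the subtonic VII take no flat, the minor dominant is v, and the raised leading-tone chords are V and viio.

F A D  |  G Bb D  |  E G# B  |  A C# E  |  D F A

i6 - iv - V/V - V - i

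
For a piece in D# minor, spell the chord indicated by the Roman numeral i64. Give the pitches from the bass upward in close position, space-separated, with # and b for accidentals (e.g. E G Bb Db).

In D# minor, scale degree 1 is D#, and the diatonic chord built there is a minor triad.
Stacking thirds from D# gives D#-F#-A#.
With the 64 figure the chord is in second inversion; from the bass A# upward in close position it reads A#-D#-F#.

A# D# F#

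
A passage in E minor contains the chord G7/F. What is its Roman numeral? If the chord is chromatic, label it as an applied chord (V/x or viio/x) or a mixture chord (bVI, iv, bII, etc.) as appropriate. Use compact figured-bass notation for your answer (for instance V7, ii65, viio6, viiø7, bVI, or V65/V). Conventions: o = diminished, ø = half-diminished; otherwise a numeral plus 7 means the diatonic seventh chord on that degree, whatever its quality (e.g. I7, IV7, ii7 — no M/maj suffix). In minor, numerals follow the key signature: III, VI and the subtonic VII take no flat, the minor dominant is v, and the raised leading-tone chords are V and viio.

The pitches G-B-D-F form a dominant seventh chord rooted on G.
G is not a diatonic chord root with this quality in E minor, but it lies a perfect fifth above C (VI), so the chord functions as an applied dominant of VI.
With F in the bass the chord is in third inversion, so the figured bass is 42.

V42/VI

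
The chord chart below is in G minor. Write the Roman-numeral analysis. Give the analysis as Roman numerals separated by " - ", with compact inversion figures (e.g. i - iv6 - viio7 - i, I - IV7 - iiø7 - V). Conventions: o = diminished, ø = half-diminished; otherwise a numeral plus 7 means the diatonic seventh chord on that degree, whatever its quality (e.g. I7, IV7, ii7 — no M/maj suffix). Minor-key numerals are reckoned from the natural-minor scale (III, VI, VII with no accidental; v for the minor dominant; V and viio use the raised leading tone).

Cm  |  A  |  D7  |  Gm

Cm: root C is the subdominant; minor triad there is iv.
A: a major triad on A, the applied dominant of V → V/V.
D7: dominant seventh chord on D = scale degree 5 → V7.
Gm has root G, degree 1 in G minor, so i.

iv - V/V - V7 - i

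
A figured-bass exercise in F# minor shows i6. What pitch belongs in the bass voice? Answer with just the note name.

i in F# minor has root F#; the chord is F#-A-C#.
The figure 6 means first inversion — the third is in the bass.

A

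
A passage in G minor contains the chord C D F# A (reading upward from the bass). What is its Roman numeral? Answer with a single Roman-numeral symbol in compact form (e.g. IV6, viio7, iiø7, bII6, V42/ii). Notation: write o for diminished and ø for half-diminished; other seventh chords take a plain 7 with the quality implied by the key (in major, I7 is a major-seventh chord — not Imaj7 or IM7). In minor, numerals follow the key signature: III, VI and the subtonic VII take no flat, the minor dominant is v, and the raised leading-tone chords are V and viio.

V42

Stacked in thirds the chord is D-F#-A-C: a dominant seventh chord on D.
In G minor, D is the dominant; the diatonic dominant seventh chord there is V7.
With C in the bass the chord is in third inversion, so the figured bass is 42.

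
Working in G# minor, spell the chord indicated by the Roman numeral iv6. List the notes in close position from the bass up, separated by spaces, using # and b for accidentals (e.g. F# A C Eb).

In G# minor, the subdominant is C#, and the diatonic chord built there is a minor triad.
That chord is spelled C#-E-G#.
With the 6 figure the chord is in first inversion; from the bass E upward in close position it reads E-G#-C#.

E G# C#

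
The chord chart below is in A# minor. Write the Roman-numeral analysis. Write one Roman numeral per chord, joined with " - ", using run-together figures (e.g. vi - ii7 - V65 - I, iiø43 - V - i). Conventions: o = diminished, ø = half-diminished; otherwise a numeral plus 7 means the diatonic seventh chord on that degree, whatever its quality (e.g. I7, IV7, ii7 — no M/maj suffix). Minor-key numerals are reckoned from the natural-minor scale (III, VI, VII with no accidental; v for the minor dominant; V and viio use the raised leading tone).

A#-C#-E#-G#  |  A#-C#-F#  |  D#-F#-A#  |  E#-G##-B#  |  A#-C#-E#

i7 - VI6 - iv - V - i

A#-C#-E#-G# has root A#, degree 1 in A# minor, so i7.
A#-C#-F#: major triad on F# = scale degree 6 → VI6.
D#-F#-A# has root D#, degree 4 in A# minor, so iv.
E#-G##-B#: major triad on E# = scale degree 5 → V.
A#-C#-E# has root A#, degree 1 in A# minor, so i.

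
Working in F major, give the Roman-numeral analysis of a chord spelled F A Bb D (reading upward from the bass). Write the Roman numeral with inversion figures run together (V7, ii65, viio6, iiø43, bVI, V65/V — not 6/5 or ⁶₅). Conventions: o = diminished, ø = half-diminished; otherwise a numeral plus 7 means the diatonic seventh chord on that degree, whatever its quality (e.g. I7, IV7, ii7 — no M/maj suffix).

IV43

The pitches Bb-D-F-A form a major seventh chord rooted on Bb.
In F major, Bb is the subdominant; the diatonic major seventh chord there is IV7.
With F in the bass the chord is in second inversion, so the figured bass is 43.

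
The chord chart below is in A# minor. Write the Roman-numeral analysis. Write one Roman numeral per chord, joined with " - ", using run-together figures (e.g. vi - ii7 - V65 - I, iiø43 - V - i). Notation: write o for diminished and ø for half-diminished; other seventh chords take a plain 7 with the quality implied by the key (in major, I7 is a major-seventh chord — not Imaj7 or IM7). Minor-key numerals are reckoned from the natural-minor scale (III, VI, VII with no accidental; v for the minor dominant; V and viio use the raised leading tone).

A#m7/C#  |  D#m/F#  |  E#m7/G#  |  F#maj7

i65 - iv6 - v65 - VI7

A#m7/C# has root A#, degree 1 in A# minor, so i65.
D#m/F#: root D# is the subdominant; minor triad there is iv6.
E#m7/G#: root E# is the dominant; minor seventh chord there is v65.
F#maj7 has root F#, degree 6 in A# minor, so VI7.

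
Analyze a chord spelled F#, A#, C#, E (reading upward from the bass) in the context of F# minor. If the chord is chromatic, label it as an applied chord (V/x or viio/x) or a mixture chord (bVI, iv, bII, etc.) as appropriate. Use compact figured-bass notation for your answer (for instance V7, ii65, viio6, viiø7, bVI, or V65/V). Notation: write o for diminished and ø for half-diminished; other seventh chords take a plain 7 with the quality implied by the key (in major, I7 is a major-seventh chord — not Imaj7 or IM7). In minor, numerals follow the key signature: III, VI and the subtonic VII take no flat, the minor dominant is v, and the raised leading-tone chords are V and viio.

V7/iv

The pitches F#-A#-C#-E form a dominant seventh chord rooted on F#.
F# is not a diatonic chord root with this quality in F# minor, but it lies a perfect fifth above B (iv), so the chord functions as an applied dominant of iv.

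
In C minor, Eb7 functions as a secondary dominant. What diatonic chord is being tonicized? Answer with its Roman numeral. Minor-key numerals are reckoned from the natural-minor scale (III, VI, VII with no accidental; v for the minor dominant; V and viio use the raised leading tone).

VI

The chord is a dominant seventh chord on Eb.
A dominant resolves down a perfect fifth: Eb → Ab. In C minor, Ab is scale degree 6, i.e. VI.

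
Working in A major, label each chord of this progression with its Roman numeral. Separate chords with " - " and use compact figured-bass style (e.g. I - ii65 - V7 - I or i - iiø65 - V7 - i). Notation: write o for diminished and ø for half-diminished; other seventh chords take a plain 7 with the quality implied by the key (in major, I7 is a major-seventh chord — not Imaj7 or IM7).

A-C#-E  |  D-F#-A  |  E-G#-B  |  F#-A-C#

I - IV - V - vi

A-C#-E has root A, degree 1 in A major, so I.
D-F#-A: root D is the subdominant; major triad there is IV.
E-G#-B: major triad on E = scale degree 5 → V.
F#-A-C#: minor triad on F# = scale degree 6 → vi.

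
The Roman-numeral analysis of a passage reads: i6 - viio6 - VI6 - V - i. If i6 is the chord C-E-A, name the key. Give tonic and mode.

A minor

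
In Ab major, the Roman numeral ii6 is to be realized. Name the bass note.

ii in Ab major has root Bb; the chord is Bb-Db-F.
The figure 6 means first inversion — the third is in the bass.

Db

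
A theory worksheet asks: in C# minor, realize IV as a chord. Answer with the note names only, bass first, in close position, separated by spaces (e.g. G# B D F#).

F# A# C#

IV is the major subdominant, borrowed from the parallel major. In C# minor that root is F#.
So the chord is F#-A#-C#, a major triad.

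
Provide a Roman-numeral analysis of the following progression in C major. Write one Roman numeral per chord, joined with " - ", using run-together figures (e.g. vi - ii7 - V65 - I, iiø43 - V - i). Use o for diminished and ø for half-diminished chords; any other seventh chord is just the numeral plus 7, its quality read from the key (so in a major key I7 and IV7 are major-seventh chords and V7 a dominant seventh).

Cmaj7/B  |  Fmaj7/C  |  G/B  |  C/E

Cmaj7/B has root C, degree 1 in C major, so I42.
Fmaj7/C: root F is the subdominant; major seventh chord there is IV43.
G/B has root G, degree 5 in C major, so V6.
C/E: major triad on C = scale degree 1 → I6.

I42 - IV43 - V6 - I6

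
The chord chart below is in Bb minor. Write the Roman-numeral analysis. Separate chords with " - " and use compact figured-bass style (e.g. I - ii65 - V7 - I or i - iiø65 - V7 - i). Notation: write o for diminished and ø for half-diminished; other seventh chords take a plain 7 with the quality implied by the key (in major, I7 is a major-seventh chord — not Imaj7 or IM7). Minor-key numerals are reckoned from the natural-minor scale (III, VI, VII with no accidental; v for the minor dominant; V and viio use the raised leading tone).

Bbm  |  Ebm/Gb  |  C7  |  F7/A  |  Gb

Bbm: root Bb is the tonic; minor triad there is i.
Ebm/Gb: root Eb is the subdominant; minor triad there is iv6.
C7: a dominant seventh chord on C, the applied dominant of V → V7/V.
F7/A: root F is the dominant; dominant seventh chord there is V65.
Gb has root Gb, degree 6 in Bb minor, so VI.

i - iv6 - V7/V - V65 - VI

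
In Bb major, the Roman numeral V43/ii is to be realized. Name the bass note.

D

The applied chord V43/ii is rooted on G: G-B-D-F.
The figure 43 means second inversion — the fifth is in the bass.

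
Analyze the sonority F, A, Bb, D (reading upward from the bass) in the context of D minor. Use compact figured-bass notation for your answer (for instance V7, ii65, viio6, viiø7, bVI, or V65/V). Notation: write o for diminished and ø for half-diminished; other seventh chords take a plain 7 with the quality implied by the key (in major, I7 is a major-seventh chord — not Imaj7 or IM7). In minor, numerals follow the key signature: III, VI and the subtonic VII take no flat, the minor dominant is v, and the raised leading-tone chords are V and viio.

VI43

The pitches Bb-D-F-A form a major seventh chord rooted on Bb.
Bb is scale degree 6 in D minor, and a major seventh chord on that degree is written VI7.
With F in the bass the chord is in second inversion, so the figured bass is 43.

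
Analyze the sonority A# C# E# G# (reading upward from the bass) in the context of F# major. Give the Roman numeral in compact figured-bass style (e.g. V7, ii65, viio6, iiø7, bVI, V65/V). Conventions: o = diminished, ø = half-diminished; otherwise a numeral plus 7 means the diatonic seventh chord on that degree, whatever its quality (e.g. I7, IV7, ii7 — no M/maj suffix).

iii7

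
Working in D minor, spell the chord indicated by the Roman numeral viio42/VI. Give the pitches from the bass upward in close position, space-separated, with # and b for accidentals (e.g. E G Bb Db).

The slash marks an applied leading-tone chord: viio of VI. In D minor, VI is Bb, so the leading tone to it is A, a half step below.
Building a fully diminished seventh chord on A gives A-C-Eb-Gb.
With the 42 figure the chord is in third inversion; from the bass Gb upward in close position it reads Gb-A-C-Eb.

Gb A C Eb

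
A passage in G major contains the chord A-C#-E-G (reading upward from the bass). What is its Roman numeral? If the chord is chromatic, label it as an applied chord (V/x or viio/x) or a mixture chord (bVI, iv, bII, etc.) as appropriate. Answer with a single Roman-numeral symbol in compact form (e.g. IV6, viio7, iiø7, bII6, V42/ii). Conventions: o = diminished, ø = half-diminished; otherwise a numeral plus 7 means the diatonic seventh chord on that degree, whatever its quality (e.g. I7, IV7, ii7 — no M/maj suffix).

V7/V

The pitches A-C#-E-G form a dominant seventh chord rooted on A.
A is not a diatonic chord root with this quality in G major, but it lies a perfect fifth above D (V), so the chord functions as an applied dominant of V.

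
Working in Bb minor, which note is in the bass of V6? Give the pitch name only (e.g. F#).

A

V in Bb minor has root F; the chord is F-A-C.
The figure 6 means first inversion — the third is in the bass.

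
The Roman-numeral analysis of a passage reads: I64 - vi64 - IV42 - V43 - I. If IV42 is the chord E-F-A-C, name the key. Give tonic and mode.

C major

The chord Fmaj7/E is a major seventh chord rooted on F; its label is IV42.
Counting down 3 scale steps from F places the tonic on C; a major seventh chord on degree 4 is diatonic only in major.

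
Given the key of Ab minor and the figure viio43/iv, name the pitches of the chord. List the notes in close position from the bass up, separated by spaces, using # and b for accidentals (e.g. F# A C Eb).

Gb Bbb C Eb

The slash marks an applied leading-tone chord: viio of iv. In Ab minor, iv is Db, so the leading tone to it is C, a half step below.
Building a fully diminished seventh chord on C gives C-Eb-Gb-Bbb.
With the 43 figure the chord is in second inversion; from the bass Gb upward in close position it reads Gb-Bbb-C-Eb.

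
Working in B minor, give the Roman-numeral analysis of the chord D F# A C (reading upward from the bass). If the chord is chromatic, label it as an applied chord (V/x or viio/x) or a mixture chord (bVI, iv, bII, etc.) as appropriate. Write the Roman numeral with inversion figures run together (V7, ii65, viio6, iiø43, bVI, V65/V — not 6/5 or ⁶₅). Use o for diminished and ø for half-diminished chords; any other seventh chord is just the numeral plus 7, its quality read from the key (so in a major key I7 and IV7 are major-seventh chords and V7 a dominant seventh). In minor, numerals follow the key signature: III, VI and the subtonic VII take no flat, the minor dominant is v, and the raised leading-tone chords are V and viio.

V7/VI

The pitches D-F#-A-C form a dominant seventh chord rooted on D.
D is not a diatonic chord root with this quality in B minor, but it lies a perfect fifth above G (VI), so the chord functions as an applied dominant of VI.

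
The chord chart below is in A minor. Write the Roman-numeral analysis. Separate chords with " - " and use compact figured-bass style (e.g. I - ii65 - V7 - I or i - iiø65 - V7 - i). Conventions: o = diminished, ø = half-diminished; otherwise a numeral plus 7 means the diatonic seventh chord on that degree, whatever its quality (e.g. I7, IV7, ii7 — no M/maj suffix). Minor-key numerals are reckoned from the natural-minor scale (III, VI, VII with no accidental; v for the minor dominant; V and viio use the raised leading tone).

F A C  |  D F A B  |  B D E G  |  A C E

VI - iiø65 - v43 - i

F-A-C has root F, degree 6 in A minor, so VI.
D-F-A-B has root B, degree 2 in A minor, so iiø65.
B-D-E-G: root E is the dominant; minor seventh chord there is v43.
A-C-E: minor triad on A = scale degree 1 → i.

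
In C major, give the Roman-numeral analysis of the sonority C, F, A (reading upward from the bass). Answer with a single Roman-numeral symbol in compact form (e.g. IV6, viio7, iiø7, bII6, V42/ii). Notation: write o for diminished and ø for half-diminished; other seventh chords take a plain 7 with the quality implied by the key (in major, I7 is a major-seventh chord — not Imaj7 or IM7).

IV64

Stacked in thirds the chord is F-A-C: a major triad on F.
In C major, F is the subdominant; the diatonic major triad there is IV.
With C in the bass the chord is in second inversion, so the figured bass is 64.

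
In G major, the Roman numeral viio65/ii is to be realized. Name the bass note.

The applied chord viio65/ii is rooted on G#: G#-B-D-F.
The figure 65 means first inversion — the third is in the bass.

B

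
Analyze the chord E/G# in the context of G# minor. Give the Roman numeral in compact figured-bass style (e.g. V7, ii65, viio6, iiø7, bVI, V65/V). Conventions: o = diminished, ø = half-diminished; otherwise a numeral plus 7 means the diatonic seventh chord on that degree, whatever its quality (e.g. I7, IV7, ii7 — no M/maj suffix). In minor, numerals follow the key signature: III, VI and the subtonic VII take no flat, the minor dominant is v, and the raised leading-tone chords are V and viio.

The pitches E-G#-B form a major triad rooted on E.
E is scale degree 6 in G# minor, and a major triad on that degree is written VI.
With G# in the bass the chord is in first inversion, so the figured bass is 6.

VI6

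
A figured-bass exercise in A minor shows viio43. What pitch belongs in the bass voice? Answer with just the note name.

D

viio in A minor has root G#; the chord is G#-B-D-F.
The figure 43 means second inversion — the fifth is in the bass.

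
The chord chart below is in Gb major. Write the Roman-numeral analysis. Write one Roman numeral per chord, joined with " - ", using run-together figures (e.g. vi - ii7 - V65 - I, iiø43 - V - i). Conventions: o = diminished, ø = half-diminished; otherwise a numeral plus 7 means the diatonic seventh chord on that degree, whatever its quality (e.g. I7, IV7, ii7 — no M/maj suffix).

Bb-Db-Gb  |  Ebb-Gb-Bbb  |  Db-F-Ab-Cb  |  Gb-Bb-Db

Bb-Db-Gb has root Gb, degree 1 in Gb major, so I6.
Ebb-Gb-Bbb is non-diatonic — bVI, a mixture chord from Gb minor.
Db-F-Ab-Cb has root Db, degree 5 in Gb major, so V7.
Gb-Bb-Db: root Gb is the tonic; major triad there is I.

I6 - bVI - V7 - I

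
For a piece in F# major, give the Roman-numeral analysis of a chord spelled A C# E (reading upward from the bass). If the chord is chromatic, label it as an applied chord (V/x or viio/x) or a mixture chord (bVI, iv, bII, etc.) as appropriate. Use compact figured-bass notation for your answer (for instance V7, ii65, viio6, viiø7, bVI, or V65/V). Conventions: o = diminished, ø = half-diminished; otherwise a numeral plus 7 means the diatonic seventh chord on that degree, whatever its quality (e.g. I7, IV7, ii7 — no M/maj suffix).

bIII

Stacked in thirds the chord is A-C#-E: a major triad on A.
A is the lowered third degree of F# major (diatonic 3 would be A#). This is a major triad on the lowered third degree, borrowed from the parallel minor.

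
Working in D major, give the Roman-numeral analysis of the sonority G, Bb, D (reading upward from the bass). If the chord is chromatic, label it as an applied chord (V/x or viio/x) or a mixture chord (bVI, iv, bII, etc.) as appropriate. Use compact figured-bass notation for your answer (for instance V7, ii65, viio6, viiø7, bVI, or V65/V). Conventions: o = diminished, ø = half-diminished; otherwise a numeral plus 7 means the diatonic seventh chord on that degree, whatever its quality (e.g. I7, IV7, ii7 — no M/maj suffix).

iv

The pitches G-Bb-D form a minor triad rooted on G.
G is the fourth degree of D major. This is the minor subdominant, borrowed from the parallel minor.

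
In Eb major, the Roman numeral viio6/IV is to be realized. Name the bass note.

The applied chord viio6/IV is rooted on G: G-Bb-Db.
The figure 6 means first inversion — the third is in the bass.

Bb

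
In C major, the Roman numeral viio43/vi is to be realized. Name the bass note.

D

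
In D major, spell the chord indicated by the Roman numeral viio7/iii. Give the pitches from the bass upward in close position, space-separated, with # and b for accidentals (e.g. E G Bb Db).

E# G# B D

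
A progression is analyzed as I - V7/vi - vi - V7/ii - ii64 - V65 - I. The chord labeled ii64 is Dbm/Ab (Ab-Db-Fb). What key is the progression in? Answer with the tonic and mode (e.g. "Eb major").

Cb major

The anchor chord is a minor triad on Db, labeled ii64.
If Db is scale degree 2 and the mode makes that degree carry a minor triad, the tonic is Cb and the mode is major.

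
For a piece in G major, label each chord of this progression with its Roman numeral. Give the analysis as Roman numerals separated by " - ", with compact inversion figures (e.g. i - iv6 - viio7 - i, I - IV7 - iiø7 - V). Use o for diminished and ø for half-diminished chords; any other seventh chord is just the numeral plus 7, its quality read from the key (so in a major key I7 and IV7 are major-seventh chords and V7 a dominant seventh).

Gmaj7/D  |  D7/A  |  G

I43 - V43 - I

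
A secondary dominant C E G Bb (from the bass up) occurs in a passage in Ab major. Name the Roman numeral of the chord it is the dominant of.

The chord is a dominant seventh chord on C.
A dominant resolves down a perfect fifth: C → F. In Ab major, F is scale degree 6, i.e. vi.

vi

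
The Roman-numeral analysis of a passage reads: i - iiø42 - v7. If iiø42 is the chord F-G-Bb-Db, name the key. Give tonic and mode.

F minor

The chord Gm7b5/F is a half-diminished seventh chord rooted on G; its label is iiø42.
iiø42 on G implies G is the supertonic; that puts the tonic at F, and the lowercase numeral fits minor mode.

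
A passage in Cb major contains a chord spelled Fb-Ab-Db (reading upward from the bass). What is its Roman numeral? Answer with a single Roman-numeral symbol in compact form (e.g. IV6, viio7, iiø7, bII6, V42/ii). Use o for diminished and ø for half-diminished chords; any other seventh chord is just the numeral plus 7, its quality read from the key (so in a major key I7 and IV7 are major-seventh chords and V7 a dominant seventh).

ii6

The pitches Db-Fb-Ab form a minor triad rooted on Db.
In Cb major, Db is the supertonic; the diatonic minor triad there is ii.
With Fb in the bass the chord is in first inversion, so the figured bass is 6.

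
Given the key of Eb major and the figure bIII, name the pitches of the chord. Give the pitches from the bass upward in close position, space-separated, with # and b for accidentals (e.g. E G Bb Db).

Gb Bb Db

Scale degree 3 in Eb major is G; lowering it a half step gives Gb. bIII is a major triad on the lowered third degree, borrowed from the parallel minor.
So the chord is Gb-Bb-Db.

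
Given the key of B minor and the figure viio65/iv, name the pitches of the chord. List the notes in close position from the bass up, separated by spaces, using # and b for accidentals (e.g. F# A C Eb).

F# A C D#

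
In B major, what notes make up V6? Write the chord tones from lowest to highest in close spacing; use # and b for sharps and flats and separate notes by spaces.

In B major, scale degree 5 is F#, and the diatonic chord built there is a major triad.
Stacking thirds from F# gives F#-A#-C#.
The figured bass 6 indicates first inversion, placing the third (A#) in the bass: A#-C#-F#.

A# C# F#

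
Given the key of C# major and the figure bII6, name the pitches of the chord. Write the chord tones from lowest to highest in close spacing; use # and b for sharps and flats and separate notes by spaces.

F# A D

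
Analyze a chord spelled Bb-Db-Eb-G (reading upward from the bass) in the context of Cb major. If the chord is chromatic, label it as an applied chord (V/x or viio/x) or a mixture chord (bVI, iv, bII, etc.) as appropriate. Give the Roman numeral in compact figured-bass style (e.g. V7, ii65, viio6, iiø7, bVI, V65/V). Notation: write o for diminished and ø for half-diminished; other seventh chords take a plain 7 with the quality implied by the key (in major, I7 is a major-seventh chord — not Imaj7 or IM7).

The pitches Eb-G-Bb-Db form a dominant seventh chord rooted on Eb.
Eb is not a diatonic chord root with this quality in Cb major, but it lies a perfect fifth above Ab (vi), so the chord functions as an applied dominant of vi.
With Bb in the bass the chord is in second inversion, so the figured bass is 43.

V43/vi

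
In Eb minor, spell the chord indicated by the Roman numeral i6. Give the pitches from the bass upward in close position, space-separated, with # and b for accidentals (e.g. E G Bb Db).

In Eb minor, the tonic is Eb, and the diatonic chord built there is a minor triad.
Stacking thirds from Eb gives Eb-Gb-Bb.
The figured bass 6 indicates first inversion, placing the third (Gb) in the bass: Gb-Bb-Eb.

Gb Bb Eb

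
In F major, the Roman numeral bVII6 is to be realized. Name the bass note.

bVII in F major has root Eb; the chord is Eb-G-Bb.
The figure 6 means first inversion — the third is in the bass.

G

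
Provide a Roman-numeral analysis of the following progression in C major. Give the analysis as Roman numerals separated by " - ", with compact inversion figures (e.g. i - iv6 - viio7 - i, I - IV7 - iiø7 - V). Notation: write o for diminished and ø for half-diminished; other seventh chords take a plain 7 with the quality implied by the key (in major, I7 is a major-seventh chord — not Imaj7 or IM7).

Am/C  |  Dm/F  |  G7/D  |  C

vi6 - ii6 - V43 - I

Am/C has root A, degree 6 in C major, so vi6.
Dm/F: minor triad on D = scale degree 2 → ii6.
G7/D: root G is the dominant; dominant seventh chord there is V43.
C has root C, degree 1 in C major, so I.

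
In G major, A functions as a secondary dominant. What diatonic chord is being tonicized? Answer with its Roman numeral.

V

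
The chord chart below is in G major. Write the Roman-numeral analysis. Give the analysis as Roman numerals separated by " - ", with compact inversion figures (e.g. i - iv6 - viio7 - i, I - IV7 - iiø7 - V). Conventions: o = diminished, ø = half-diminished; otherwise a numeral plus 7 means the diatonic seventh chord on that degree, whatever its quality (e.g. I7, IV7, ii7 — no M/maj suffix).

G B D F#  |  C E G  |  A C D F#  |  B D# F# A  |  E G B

I7 - IV - V43 - V7/vi - vi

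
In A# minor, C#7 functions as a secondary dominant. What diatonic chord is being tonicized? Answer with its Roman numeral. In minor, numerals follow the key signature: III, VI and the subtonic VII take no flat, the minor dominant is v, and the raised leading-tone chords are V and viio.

The chord is a dominant seventh chord on C#.
A dominant resolves down a perfect fifth: C# → F#. In A# minor, F# is scale degree 6, i.e. VI.

VI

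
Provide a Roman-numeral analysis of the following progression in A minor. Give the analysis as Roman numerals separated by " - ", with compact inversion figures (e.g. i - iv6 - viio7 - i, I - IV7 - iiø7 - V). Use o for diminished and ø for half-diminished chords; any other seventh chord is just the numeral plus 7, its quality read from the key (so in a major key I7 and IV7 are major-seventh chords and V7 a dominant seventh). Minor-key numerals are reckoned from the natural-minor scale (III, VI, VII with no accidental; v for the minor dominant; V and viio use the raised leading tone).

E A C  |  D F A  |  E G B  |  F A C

i64 - iv - v - VI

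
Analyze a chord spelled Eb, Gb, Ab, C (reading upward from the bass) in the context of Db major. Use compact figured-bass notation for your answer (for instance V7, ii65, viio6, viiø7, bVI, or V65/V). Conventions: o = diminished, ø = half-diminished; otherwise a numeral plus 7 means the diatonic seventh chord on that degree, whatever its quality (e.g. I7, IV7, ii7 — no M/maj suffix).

V43

The pitches Ab-C-Eb-Gb form a dominant seventh chord rooted on Ab.
Ab is scale degree 5 in Db major, and a dominant seventh chord on that degree is written V7.
With Eb in the bass the chord is in second inversion, so the figured bass is 43.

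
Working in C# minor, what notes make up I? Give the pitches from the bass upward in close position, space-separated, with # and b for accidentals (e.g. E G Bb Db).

Scale degree 1 in C# minor is C#; here the chord built on it is altered to a major triad. I is the major tonic (Picardy third), borrowed from the parallel major.
So the chord is C#-E#-G#.

C# E# G#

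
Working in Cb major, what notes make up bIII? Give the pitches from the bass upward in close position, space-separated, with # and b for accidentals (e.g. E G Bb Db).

Ebb Gb Bbb

Scale degree 3 in Cb major is Eb; lowering it a half step gives Ebb. bIII is a major triad on the lowered third degree, borrowed from the parallel minor.
So the chord is Ebb-Gb-Bbb, a major triad.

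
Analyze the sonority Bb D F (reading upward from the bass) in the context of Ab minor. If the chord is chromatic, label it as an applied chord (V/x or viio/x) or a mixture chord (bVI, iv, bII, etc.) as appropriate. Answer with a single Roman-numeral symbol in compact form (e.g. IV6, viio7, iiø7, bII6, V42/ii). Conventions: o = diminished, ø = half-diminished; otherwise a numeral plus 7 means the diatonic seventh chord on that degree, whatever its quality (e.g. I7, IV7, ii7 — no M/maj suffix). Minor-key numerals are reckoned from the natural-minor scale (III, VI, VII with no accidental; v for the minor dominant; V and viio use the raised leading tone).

V/V

Stacked in thirds the chord is Bb-D-F: a major triad on Bb.
Bb is not a diatonic chord root with this quality in Ab minor, but it lies a perfect fifth above Eb (V), so the chord functions as an applied dominant of V.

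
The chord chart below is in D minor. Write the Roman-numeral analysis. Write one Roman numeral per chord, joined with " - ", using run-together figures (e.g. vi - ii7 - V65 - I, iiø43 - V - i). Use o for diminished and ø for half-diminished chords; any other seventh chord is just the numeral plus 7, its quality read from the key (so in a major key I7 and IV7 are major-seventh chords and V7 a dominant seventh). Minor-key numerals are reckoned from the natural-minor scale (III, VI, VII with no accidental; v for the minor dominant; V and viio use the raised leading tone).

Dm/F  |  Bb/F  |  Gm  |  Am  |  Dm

Dm/F has root D, degree 1 in D minor, so i6.
Bb/F: root Bb is the submediant; major triad there is VI64.
Gm: root G is the subdominant; minor triad there is iv.
Am: minor triad on A = scale degree 5 → v.
Dm: minor triad on D = scale degree 1 → i.

i6 - VI64 - iv - v - i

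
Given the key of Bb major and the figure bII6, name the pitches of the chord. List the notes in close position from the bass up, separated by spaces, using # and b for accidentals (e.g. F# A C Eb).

Eb Gb Cb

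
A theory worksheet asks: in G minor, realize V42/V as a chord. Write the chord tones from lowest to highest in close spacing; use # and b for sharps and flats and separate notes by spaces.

G A C# E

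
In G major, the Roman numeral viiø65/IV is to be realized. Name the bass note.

The applied chord viiø65/IV is rooted on B: B-D-F-A.
The figure 65 means first inversion — the third is in the bass.

D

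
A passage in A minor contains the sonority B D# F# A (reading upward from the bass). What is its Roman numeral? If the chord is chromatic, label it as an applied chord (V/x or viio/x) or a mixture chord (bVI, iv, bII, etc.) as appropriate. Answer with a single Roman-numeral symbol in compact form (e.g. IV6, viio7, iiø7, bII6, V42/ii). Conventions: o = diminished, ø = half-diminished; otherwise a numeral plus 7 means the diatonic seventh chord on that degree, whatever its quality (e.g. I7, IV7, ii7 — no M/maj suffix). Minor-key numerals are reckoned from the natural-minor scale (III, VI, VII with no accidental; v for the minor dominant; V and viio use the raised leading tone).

V7/V

The pitches B-D#-F#-A form a dominant seventh chord rooted on B.
B is not a diatonic chord root with this quality in A minor, but it lies a perfect fifth above E (V), so the chord functions as an applied dominant of V.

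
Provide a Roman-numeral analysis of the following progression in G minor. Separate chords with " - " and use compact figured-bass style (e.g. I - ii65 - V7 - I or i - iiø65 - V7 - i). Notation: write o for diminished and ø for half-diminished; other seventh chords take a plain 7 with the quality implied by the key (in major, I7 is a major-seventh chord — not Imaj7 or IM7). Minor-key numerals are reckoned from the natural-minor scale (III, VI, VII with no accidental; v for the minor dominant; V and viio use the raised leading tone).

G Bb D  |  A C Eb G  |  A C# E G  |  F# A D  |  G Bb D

G-Bb-D: root G is the tonic; minor triad there is i.
A-C-Eb-G has root A, degree 2 in G minor, so iiø7.
A-C#-E-G: chromatic; A is V of V, so V7/V.
F#-A-D: root D is the dominant; major triad there is V6.
G-Bb-D: root G is the tonic; minor triad there is i.

i - iiø7 - V7/V - V6 - i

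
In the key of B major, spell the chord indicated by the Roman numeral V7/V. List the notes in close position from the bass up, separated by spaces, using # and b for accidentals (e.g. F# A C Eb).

The slash means an applied dominant: we want the dominant of V. In B major, V is F# major, and its dominant is built on C#.
Building a dominant seventh chord on C# gives C#-E#-G#-B.

C# E# G# B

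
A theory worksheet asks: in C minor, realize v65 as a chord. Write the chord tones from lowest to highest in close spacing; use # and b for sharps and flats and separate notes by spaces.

Bb D F G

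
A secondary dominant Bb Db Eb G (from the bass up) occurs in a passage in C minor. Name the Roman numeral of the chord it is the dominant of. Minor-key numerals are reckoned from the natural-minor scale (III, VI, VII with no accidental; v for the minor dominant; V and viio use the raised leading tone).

VI

The chord is a dominant seventh chord on Eb.
A dominant resolves down a perfect fifth: Eb → Ab. In C minor, Ab is scale degree 6, i.e. VI.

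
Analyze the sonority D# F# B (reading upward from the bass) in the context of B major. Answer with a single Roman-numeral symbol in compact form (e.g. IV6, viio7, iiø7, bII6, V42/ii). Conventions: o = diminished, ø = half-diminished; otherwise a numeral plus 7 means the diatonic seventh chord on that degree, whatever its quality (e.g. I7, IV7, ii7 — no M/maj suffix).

The pitches B-D#-F# form a major triad rooted on B.
In B major, B is the tonic; the diatonic major triad there is I.
With D# in the bass the chord is in first inversion, so the figured bass is 6.

I6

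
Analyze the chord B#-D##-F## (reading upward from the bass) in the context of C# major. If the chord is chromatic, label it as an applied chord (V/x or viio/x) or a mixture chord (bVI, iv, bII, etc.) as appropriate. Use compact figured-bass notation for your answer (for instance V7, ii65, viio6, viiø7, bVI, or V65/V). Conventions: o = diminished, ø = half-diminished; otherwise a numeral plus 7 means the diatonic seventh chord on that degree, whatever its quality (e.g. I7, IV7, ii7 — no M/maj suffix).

The pitches B#-D##-F## form a major triad rooted on B#.
B# is not a diatonic chord root with this quality in C# major, but it lies a perfect fifth above E# (iii), so the chord functions as an applied dominant of iii.

V/iii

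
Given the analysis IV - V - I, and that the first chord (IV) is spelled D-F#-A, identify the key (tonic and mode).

A major

The chord D is a major triad rooted on D; its label is IV.
Counting down 3 scale steps from D places the tonic on A; a major triad on degree 4 is diatonic only in major.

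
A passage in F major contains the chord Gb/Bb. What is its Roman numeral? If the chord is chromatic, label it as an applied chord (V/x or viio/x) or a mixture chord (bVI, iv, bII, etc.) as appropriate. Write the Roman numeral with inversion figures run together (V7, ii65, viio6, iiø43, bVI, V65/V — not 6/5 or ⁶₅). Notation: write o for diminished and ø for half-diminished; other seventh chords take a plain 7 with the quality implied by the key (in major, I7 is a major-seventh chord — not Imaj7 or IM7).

Stacked in thirds the chord is Gb-Bb-Db: a major triad on Gb.
Gb is the lowered second degree of F major (diatonic 2 would be G). This is the Neapolitan sixth — a major triad on the lowered second degree, here in its customary first inversion.
With Bb in the bass the chord is in first inversion, so the figured bass is 6.

bII6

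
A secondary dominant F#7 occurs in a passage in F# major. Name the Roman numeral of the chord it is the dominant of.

IV

The chord is a dominant seventh chord on F#.
A dominant resolves down a perfect fifth: F# → B. In F# major, B is scale degree 4, i.e. IV.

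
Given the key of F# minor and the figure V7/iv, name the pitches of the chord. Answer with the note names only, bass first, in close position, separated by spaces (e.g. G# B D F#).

F# A# C# E

V7/iv is a secondary dominant — the dominant seventh of iv. iv in F# minor is B, so the applied chord's root is F#, a perfect fifth above.
Building a dominant seventh chord on F# gives F#-A#-C#-E.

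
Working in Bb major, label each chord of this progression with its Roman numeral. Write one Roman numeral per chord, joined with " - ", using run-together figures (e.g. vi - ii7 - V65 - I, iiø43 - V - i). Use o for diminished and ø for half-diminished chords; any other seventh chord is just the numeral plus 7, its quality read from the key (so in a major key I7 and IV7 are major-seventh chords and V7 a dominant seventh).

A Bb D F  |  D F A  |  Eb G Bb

I42 - iii - IV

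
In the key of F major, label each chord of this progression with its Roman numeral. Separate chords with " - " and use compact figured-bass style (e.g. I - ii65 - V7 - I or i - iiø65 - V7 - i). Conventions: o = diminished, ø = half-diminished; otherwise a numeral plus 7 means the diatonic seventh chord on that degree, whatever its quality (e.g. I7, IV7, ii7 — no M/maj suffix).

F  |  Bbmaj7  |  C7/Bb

I - IV7 - V42

F has root F, degree 1 in F major, so I.
Bbmaj7: root Bb is the subdominant; major seventh chord there is IV7.
C7/Bb has root C, degree 5 in F major, so V42.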